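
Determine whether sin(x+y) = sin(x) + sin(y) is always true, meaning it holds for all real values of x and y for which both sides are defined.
No, this is NOT an identity.

Claim: sin(x+y) = sin(x) + sin(y).
Test a specific point where both sides are defined: x = -π/6, y = 2π/3.
LHS = sin(x+y) ≈ 1.0000
RHS = sin(x) + sin(y) ≈ 0.3660
Since 1.0000 ≠ 0.3660, the equation fails at this point, so it cannot hold for all real values of x and y for which both sides are defined.
The correct expansion is sin(x+y) = sin(x)cos(y) + cos(x)sin(y); sine is not additive.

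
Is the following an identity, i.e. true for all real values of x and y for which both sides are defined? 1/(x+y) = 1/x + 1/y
No, this is NOT an identity.

Claim: 1/(x+y) = 1/x + 1/y.
Test a specific point where both sides are defined: x = 1, y = -3.
LHS = 1/(x+y) ≈ -0.5000
RHS = 1/x + 1/y ≈ 0.6667
Since -0.5000 ≠ 0.6667, the equation fails at this point, so it cannot hold for all real values of x and y for which both sides are defined.
1/x + 1/y = (x+y)/(xy), which is not 1/(x+y).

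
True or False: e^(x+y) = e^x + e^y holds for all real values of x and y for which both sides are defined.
Claim: e^(x+y) = e^x + e^y.
Test a specific point where both sides are defined: x = 1, y = -3.
LHS = e^(x+y) ≈ 0.1353
RHS = e^x + e^y ≈ 2.7681
Since 0.1353 ≠ 2.7681, the equation fails at this point, so it cannot hold for all real values of x and y for which both sides are defined.
The correct rule is e^(x+y) = e^x · e^y (a product, not a sum).

Conclusion: False.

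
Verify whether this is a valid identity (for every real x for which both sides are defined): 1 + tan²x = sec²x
Yes, this is an identity.

Claim: 1 + tan²x = sec²x.
Reasoning: Start from sin²x + cos²x = 1 and divide every term by cos²x (allowed wherever tan x and sec x are defined): tan²x + 1 = 1/cos²x = sec²x.
So the two sides agree for every real x for which both sides are defined.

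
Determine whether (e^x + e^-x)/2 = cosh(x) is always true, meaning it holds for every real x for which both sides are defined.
Claim: (e^x + e^-x)/2 = cosh(x).
Reasoning: This is exactly the definition of the hyperbolic cosine: cosh(x) := (e^x + e^-x)/2.
So the two sides agree for every real x for which both sides are defined.

Conclusion: Yes, this is an identity.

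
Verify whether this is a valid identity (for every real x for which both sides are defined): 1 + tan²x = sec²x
Claim: 1 + tan²x = sec²x.
Reasoning: Start from sin²x + cos²x = 1 and divide every term by cos²x (allowed wherever tan x and sec x are defined): tan²x + 1 = 1/cos²x = sec²x.
So the two sides agree for every real x for which both sides are defined.

Conclusion: Yes, this is an identity.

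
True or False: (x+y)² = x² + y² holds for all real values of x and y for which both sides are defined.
False.

Claim: (x+y)² = x² + y².
Test a specific point where both sides are defined: x = 5, y = -1.
LHS = (x+y)² ≈ 16.0000
RHS = x² + y² ≈ 26.0000
Since 16.0000 ≠ 26.0000, the equation fails at this point, so it cannot hold for all real values of x and y for which both sides are defined.
The correct expansion is (x+y)² = x² + 2xy + y²; the cross term 2xy is missing.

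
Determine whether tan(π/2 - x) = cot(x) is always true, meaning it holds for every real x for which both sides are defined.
Claim: tan(π/2 - x) = cot(x).
Reasoning: tan(π/2 - x) = sin(π/2 - x)/cos(π/2 - x) = cos(x)/sin(x) = cot(x), using the cofunction identities sin(π/2 - x) = cos(x) and cos(π/2 - x) = sin(x).
So the two sides agree for every real x for which both sides are defined.

Conclusion: Yes, this is an identity.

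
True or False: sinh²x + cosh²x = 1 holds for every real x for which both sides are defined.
False.

Claim: sinh²x + cosh²x = 1.
Test a specific point where both sides are defined: x = -1.
LHS = sinh²x + cosh²x ≈ 3.7622
RHS = 1 ≈ 1.0000
Since 3.7622 ≠ 1.0000, the equation fails at this point, so it cannot hold for every real x for which both sides are defined.
The correct hyperbolic identity is cosh²x - sinh²x = 1 (a difference); the sum sinh²x + cosh²x equals cosh(2x).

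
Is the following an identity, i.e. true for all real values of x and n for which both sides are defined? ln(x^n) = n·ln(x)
Yes, this is an identity.

Claim: ln(x^n) = n·ln(x).
Reasoning: The right side requires x > 0. For x > 0, x^n = (e^(ln x))^n = e^(n·ln x), so taking ln of both sides gives ln(x^n) = n·ln(x).
So the two sides agree for all real values of x and n for which both sides are defined.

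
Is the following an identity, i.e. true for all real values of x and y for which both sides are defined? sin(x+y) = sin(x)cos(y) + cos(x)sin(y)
Yes, this is an identity.

Claim: sin(x+y) = sin(x)cos(y) + cos(x)sin(y).
Reasoning: By Euler's formula e^(i(x+y)) = e^(ix)·e^(iy) = (cos x + i·sin x)(cos y + i·sin y). The imaginary part of the left side is sin(x+y); the imaginary part of the product is sin(x)cos(y) + cos(x)sin(y).
So the two sides agree for all real values of x and y for which both sides are defined.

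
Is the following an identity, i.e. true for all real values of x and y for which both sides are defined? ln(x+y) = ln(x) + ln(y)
No, this is NOT an identity.

Claim: ln(x+y) = ln(x) + ln(y).
Test a specific point where both sides are defined: x = 1, y = 5.
LHS = ln(x+y) ≈ 1.7918
RHS = ln(x) + ln(y) ≈ 1.6094
Since 1.7918 ≠ 1.6094, the equation fails at this point, so it cannot hold for all real values of x and y for which both sides are defined.
ln(x) + ln(y) = ln(xy), not ln(x+y).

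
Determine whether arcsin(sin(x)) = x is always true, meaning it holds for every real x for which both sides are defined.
No, this is NOT an identity.

Claim: arcsin(sin(x)) = x.
Test a specific point where both sides are defined: x = π.
LHS = arcsin(sin(x)) ≈ 0.0000
RHS = x ≈ 3.1416
Since 0.0000 ≠ 3.1416, the equation fails at this point, so it cannot hold for every real x for which both sides are defined.
arcsin only returns values in [-π/2, π/2], so arcsin(sin(x)) = x holds only for x in that interval, not for all real x.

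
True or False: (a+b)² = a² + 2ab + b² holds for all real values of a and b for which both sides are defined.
True.

Claim: (a+b)² = a² + 2ab + b².
Reasoning: Expand: (a+b)² = (a+b)(a+b) = a·a + a·b + b·a + b·b = a² + 2ab + b².
So the two sides agree for all real values of a and b for which both sides are defined.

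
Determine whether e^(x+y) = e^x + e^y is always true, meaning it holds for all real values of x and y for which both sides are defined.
No, this is NOT an identity.

Claim: e^(x+y) = e^x + e^y.
Test a specific point where both sides are defined: x = 5, y = 4.
LHS = e^(x+y) ≈ 8103.0839
RHS = e^x + e^y ≈ 203.0113
Since 8103.0839 ≠ 203.0113, the equation fails at this point, so it cannot hold for all real values of x and y for which both sides are defined.
The correct rule is e^(x+y) = e^x · e^y (a product, not a sum).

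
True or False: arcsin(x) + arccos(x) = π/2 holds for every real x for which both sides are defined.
True.

Claim: arcsin(x) + arccos(x) = π/2.
Reasoning: Both sides are defined for -1 ≤ x ≤ 1. Let θ = arcsin(x), so sin θ = x and θ ∈ [-π/2, π/2]. Then cos(π/2 - θ) = sin θ = x and π/2 - θ ∈ [0, π], which is exactly the range of arccos, so arccos(x) = π/2 - θ. Adding: arcsin(x) + arccos(x) = θ + (π/2 - θ) = π/2.
So the two sides agree for every real x for which both sides are defined.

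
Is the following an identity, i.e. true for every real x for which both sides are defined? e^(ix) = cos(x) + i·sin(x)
Yes, this is an identity.

Claim: e^(ix) = cos(x) + i·sin(x).
Reasoning: Euler's formula. Expand e^(ix) = Σ (ix)^k / k!. Since i² = -1, the even-k terms are Σ (-1)^m x^(2m)/(2m)! = cos(x) and the odd-k terms are i · Σ (-1)^m x^(2m+1)/(2m+1)! = i·sin(x).
So the two sides agree for every real x for which both sides are defined.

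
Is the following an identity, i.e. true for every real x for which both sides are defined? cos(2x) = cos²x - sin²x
Claim: cos(2x) = cos²x - sin²x.
Reasoning: Put y = x in the addition formula cos(x+y) = cos(x)cos(y) - sin(x)sin(y): cos(2x) = cos²x - sin²x.
So the two sides agree for every real x for which both sides are defined.

Conclusion: Yes, this is an identity.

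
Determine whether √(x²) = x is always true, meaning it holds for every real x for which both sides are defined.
Claim: √(x²) = x.
Test a specific point where both sides are defined: x = -3.
LHS = √(x²) ≈ 3.0000
RHS = x ≈ -3.0000
Since 3.0000 ≠ -3.0000, the equation fails at this point, so it cannot hold for every real x for which both sides are defined.
√(x²) = |x|, which differs from x whenever x < 0 (both sides are defined for every real x).

Conclusion: No, this is NOT an identity.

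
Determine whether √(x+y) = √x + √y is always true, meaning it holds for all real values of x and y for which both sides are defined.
No, this is NOT an identity.

Claim: √(x+y) = √x + √y.
Test a specific point where both sides are defined: x = 5, y = 3.
LHS = √(x+y) ≈ 2.8284
RHS = √x + √y ≈ 3.9681
Since 2.8284 ≠ 3.9681, the equation fails at this point, so it cannot hold for all real values of x and y for which both sides are defined.
Squaring the right side gives x + 2√(xy) + y, not x + y.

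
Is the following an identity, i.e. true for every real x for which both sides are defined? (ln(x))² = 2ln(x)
No, this is NOT an identity.

Claim: (ln(x))² = 2ln(x).
Test a specific point where both sides are defined: x = 3.
LHS = (ln(x))² ≈ 1.2069
RHS = 2ln(x) ≈ 2.1972
Since 1.2069 ≠ 2.1972, the equation fails at this point, so it cannot hold for every real x for which both sides are defined.
2ln(x) equals ln(x²), which is not the same as (ln x)².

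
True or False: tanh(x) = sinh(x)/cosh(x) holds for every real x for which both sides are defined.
Claim: tanh(x) = sinh(x)/cosh(x).
Reasoning: tanh(x) is defined as sinh(x)/cosh(x) = (e^x - e^-x)/(e^x + e^-x); cosh(x) ≥ 1 is never zero, so this holds for every real x.
So the two sides agree for every real x for which both sides are defined.

Conclusion: True.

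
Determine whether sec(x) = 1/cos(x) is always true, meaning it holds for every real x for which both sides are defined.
Claim: sec(x) = 1/cos(x).
Reasoning: sec(x) is by definition the reciprocal of cos(x), wherever cos(x) ≠ 0.
So the two sides agree for every real x for which both sides are defined.

Conclusion: Yes, this is an identity.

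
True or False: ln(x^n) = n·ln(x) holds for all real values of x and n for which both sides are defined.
Claim: ln(x^n) = n·ln(x).
Reasoning: The right side requires x > 0. For x > 0, x^n = (e^(ln x))^n = e^(n·ln x), so taking ln of both sides gives ln(x^n) = n·ln(x).
So the two sides agree for all real values of x and n for which both sides are defined.

Conclusion: True.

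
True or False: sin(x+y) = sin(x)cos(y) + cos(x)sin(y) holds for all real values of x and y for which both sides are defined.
Claim: sin(x+y) = sin(x)cos(y) + cos(x)sin(y).
Reasoning: By Euler's formula e^(i(x+y)) = e^(ix)·e^(iy) = (cos x + i·sin x)(cos y + i·sin y). The imaginary part of the left side is sin(x+y); the imaginary part of the product is sin(x)cos(y) + cos(x)sin(y).
So the two sides agree for all real values of x and y for which both sides are defined.

Conclusion: True.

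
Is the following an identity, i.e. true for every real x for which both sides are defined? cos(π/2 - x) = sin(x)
Claim: cos(π/2 - x) = sin(x).
Reasoning: Use cos(u - v) = cos(u)cos(v) + sin(u)sin(v) with u = π/2, v = x: cos(π/2)cos(x) + sin(π/2)sin(x) = 0·cos(x) + 1·sin(x) = sin(x).
So the two sides agree for every real x for which both sides are defined.

Conclusion: Yes, this is an identity.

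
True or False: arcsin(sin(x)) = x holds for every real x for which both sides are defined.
False.

Claim: arcsin(sin(x)) = x.
Test a specific point where both sides are defined: x = 3π/4.
LHS = arcsin(sin(x)) ≈ 0.7854
RHS = x ≈ 2.3562
Since 0.7854 ≠ 2.3562, the equation fails at this point, so it cannot hold for every real x for which both sides are defined.
arcsin only returns values in [-π/2, π/2], so arcsin(sin(x)) = x holds only for x in that interval, not for all real x.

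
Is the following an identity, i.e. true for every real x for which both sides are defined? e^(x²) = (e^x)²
Claim: e^(x²) = (e^x)².
Test a specific point where both sides are defined: x = -3.
LHS = e^(x²) ≈ 8103.0839
RHS = (e^x)² ≈ 0.0025
Since 8103.0839 ≠ 0.0025, the equation fails at this point, so it cannot hold for every real x for which both sides are defined.
(e^x)² = e^(2x), and 2x ≠ x² in general.

Conclusion: No, this is NOT an identity.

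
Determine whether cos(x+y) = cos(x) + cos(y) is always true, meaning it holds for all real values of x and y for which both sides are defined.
No, this is NOT an identity.

Claim: cos(x+y) = cos(x) + cos(y).
Test a specific point where both sides are defined: x = -π/2, y = -π/3.
LHS = cos(x+y) ≈ -0.8660
RHS = cos(x) + cos(y) ≈ 0.5000
Since -0.8660 ≠ 0.5000, the equation fails at this point, so it cannot hold for all real values of x and y for which both sides are defined.
The correct expansion is cos(x+y) = cos(x)cos(y) - sin(x)sin(y); cosine is not additive.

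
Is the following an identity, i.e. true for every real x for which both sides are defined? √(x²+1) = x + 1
No, this is NOT an identity.

Claim: √(x²+1) = x + 1.
Test a specific point where both sides are defined: x = 3/2.
LHS = √(x²+1) ≈ 1.8028
RHS = x + 1 ≈ 2.5000
Since 1.8028 ≠ 2.5000, the equation fails at this point, so it cannot hold for every real x for which both sides are defined.
(x+1)² = x² + 2x + 1 ≠ x² + 1 unless x = 0.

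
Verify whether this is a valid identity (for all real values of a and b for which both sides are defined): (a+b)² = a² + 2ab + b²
Claim: (a+b)² = a² + 2ab + b².
Reasoning: Expand: (a+b)² = (a+b)(a+b) = a·a + a·b + b·a + b·b = a² + 2ab + b².
So the two sides agree for all real values of a and b for which both sides are defined.

Conclusion: Yes, this is an identity.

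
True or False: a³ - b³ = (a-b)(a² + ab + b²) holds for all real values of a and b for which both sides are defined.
Claim: a³ - b³ = (a-b)(a² + ab + b²).
Reasoning: Expand the right side: (a-b)(a² + ab + b²) = a³ + a²b + ab² - a²b - ab² - b³ = a³ - b³ (the middle terms cancel in pairs).
So the two sides agree for all real values of a and b for which both sides are defined.

Conclusion: True.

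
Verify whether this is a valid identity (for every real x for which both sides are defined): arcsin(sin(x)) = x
Claim: arcsin(sin(x)) = x.
Test a specific point where both sides are defined: x = π.
LHS = arcsin(sin(x)) ≈ 0.0000
RHS = x ≈ 3.1416
Since 0.0000 ≠ 3.1416, the equation fails at this point, so it cannot hold for every real x for which both sides are defined.
arcsin only returns values in [-π/2, π/2], so arcsin(sin(x)) = x holds only for x in that interval, not for all real x.

Conclusion: No, this is NOT an identity.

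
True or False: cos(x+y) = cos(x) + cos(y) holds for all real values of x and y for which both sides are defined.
Claim: cos(x+y) = cos(x) + cos(y).
Test a specific point where both sides are defined: x = π/2, y = π/4.
LHS = cos(x+y) ≈ -0.7071
RHS = cos(x) + cos(y) ≈ 0.7071
Since -0.7071 ≠ 0.7071, the equation fails at this point, so it cannot hold for all real values of x and y for which both sides are defined.
The correct expansion is cos(x+y) = cos(x)cos(y) - sin(x)sin(y); cosine is not additive.

Conclusion: False.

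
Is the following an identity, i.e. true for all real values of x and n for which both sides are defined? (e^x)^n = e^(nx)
Yes, this is an identity.

Claim: (e^x)^n = e^(nx).
Reasoning: e^x is a positive real number, and for a positive base B and real exponent n, B^n = e^(n·ln B). With B = e^x, ln B = x, so (e^x)^n = e^(n·x).
So the two sides agree for all real values of x and n for which both sides are defined.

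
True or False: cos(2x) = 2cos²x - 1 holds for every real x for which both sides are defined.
True.

Claim: cos(2x) = 2cos²x - 1.
Reasoning: cos(2x) = cos²x - sin²x. Replace sin²x by 1 - cos²x: cos²x - (1 - cos²x) = 2cos²x - 1.
So the two sides agree for every real x for which both sides are defined.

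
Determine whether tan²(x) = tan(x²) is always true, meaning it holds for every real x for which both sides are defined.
No, this is NOT an identity.

Claim: tan²(x) = tan(x²).
Test a specific point where both sides are defined: x = π/6.
LHS = tan²(x) ≈ 0.3333
RHS = tan(x²) ≈ 0.2812
Since 0.3333 ≠ 0.2812, the equation fails at this point, so it cannot hold for every real x for which both sides are defined.
tan²(x) means (tan x)², squaring the output; tan(x²) squares the input. These are different functions.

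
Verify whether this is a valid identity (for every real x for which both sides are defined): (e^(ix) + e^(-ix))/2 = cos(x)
Yes, this is an identity.

Claim: (e^(ix) + e^(-ix))/2 = cos(x).
Reasoning: By Euler's formula e^(ix) = cos(x) + i·sin(x) and e^(-ix) = cos(x) - i·sin(x). Adding cancels the sine terms: e^(ix) + e^(-ix) = 2cos(x); divide by 2.
So the two sides agree for every real x for which both sides are defined.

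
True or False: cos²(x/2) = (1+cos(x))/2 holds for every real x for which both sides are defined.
Claim: cos²(x/2) = (1+cos(x))/2.
Reasoning: Use cos(2θ) = 2cos²θ - 1 with θ = x/2: cos(x) = 2cos²(x/2) - 1. Solving for cos²(x/2) gives (1 + cos(x))/2.
So the two sides agree for every real x for which both sides are defined.

Conclusion: True.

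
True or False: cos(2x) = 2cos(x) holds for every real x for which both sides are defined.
False.

Claim: cos(2x) = 2cos(x).
Test a specific point where both sides are defined: x = π/6.
LHS = cos(2x) ≈ 0.5000
RHS = 2cos(x) ≈ 1.7321
Since 0.5000 ≠ 1.7321, the equation fails at this point, so it cannot hold for every real x for which both sides are defined.
The correct double-angle formula is cos(2x) = cos²x - sin²x.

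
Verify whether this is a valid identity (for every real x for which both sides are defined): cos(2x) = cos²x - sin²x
Yes, this is an identity.

Claim: cos(2x) = cos²x - sin²x.
Reasoning: Put y = x in the addition formula cos(x+y) = cos(x)cos(y) - sin(x)sin(y): cos(2x) = cos²x - sin²x.
So the two sides agree for every real x for which both sides are defined.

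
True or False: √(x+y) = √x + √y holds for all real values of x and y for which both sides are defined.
False.

Claim: √(x+y) = √x + √y.
Test a specific point where both sides are defined: x = 5, y = 1/2.
LHS = √(x+y) ≈ 2.3452
RHS = √x + √y ≈ 2.9432
Since 2.3452 ≠ 2.9432, the equation fails at this point, so it cannot hold for all real values of x and y for which both sides are defined.
Squaring the right side gives x + 2√(xy) + y, not x + y.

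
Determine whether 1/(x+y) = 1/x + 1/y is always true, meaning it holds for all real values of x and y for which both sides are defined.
Claim: 1/(x+y) = 1/x + 1/y.
Test a specific point where both sides are defined: x = -2, y = 1.
LHS = 1/(x+y) ≈ -1.0000
RHS = 1/x + 1/y ≈ 0.5000
Since -1.0000 ≠ 0.5000, the equation fails at this point, so it cannot hold for all real values of x and y for which both sides are defined.
1/x + 1/y = (x+y)/(xy), which is not 1/(x+y).

Conclusion: No, this is NOT an identity.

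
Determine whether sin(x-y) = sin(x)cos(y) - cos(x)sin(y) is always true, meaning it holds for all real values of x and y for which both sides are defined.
Claim: sin(x-y) = sin(x)cos(y) - cos(x)sin(y).
Reasoning: Replace y by -y in sin(x+y) = sin(x)cos(y) + cos(x)sin(y) and use cos(-y) = cos(y), sin(-y) = -sin(y): sin(x-y) = sin(x)cos(y) - cos(x)sin(y).
So the two sides agree for all real values of x and y for which both sides are defined.

Conclusion: Yes, this is an identity.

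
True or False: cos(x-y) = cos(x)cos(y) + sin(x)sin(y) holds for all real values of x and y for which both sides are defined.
Claim: cos(x-y) = cos(x)cos(y) + sin(x)sin(y).
Reasoning: Replace y by -y in cos(x+y) = cos(x)cos(y) - sin(x)sin(y) and use cos(-y) = cos(y), sin(-y) = -sin(y): cos(x-y) = cos(x)cos(y) + sin(x)sin(y).
So the two sides agree for all real values of x and y for which both sides are defined.

Conclusion: True.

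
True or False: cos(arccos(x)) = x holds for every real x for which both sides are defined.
True.

Claim: cos(arccos(x)) = x.
Reasoning: For -1 ≤ x ≤ 1 (where arccos is defined), arccos(x) is by definition an angle whose cosine equals x. Taking the cosine of that angle returns x. (Note the other order, arccos(cos x) = x, is NOT an identity.)
So the two sides agree for every real x for which both sides are defined.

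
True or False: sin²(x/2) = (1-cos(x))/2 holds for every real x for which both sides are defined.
Claim: sin²(x/2) = (1-cos(x))/2.
Reasoning: Use cos(2θ) = 1 - 2sin²θ with θ = x/2: cos(x) = 1 - 2sin²(x/2). Solving for sin²(x/2) gives (1 - cos(x))/2.
So the two sides agree for every real x for which both sides are defined.

Conclusion: True.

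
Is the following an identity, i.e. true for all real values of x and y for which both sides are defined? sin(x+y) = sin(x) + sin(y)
No, this is NOT an identity.

Claim: sin(x+y) = sin(x) + sin(y).
Test a specific point where both sides are defined: x = π/3, y = 3π/4.
LHS = sin(x+y) ≈ -0.2588
RHS = sin(x) + sin(y) ≈ 1.5731
Since -0.2588 ≠ 1.5731, the equation fails at this point, so it cannot hold for all real values of x and y for which both sides are defined.
The correct expansion is sin(x+y) = sin(x)cos(y) + cos(x)sin(y); sine is not additive.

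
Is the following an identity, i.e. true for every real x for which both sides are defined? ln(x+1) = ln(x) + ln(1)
No, this is NOT an identity.

Claim: ln(x+1) = ln(x) + ln(1).
Test a specific point where both sides are defined: x = 2.
LHS = ln(x+1) ≈ 1.0986
RHS = ln(x) + ln(1) ≈ 0.6931
Since 1.0986 ≠ 0.6931, the equation fails at this point, so it cannot hold for every real x for which both sides are defined.
ln(1) = 0, so the right side is just ln(x), which differs from ln(x+1).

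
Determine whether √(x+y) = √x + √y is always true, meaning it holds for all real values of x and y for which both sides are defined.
No, this is NOT an identity.

Claim: √(x+y) = √x + √y.
Test a specific point where both sides are defined: x = 3/2, y = 3.
LHS = √(x+y) ≈ 2.1213
RHS = √x + √y ≈ 2.9568
Since 2.1213 ≠ 2.9568, the equation fails at this point, so it cannot hold for all real values of x and y for which both sides are defined.
Squaring the right side gives x + 2√(xy) + y, not x + y.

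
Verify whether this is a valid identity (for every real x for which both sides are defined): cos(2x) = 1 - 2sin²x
Claim: cos(2x) = 1 - 2sin²x.
Reasoning: cos(2x) = cos²x - sin²x. Replace cos²x by 1 - sin²x: (1 - sin²x) - sin²x = 1 - 2sin²x.
So the two sides agree for every real x for which both sides are defined.

Conclusion: Yes, this is an identity.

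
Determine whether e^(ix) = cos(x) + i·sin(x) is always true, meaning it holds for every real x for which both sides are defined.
Yes, this is an identity.

Claim: e^(ix) = cos(x) + i·sin(x).
Reasoning: Euler's formula. Expand e^(ix) = Σ (ix)^k / k!. Since i² = -1, the even-k terms are Σ (-1)^m x^(2m)/(2m)! = cos(x) and the odd-k terms are i · Σ (-1)^m x^(2m+1)/(2m+1)! = i·sin(x).
So the two sides agree for every real x for which both sides are defined.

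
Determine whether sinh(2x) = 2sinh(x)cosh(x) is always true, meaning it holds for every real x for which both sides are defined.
Claim: sinh(2x) = 2sinh(x)cosh(x).
Reasoning: 2sinh(x)cosh(x) = 2 · (e^x - e^-x)/2 · (e^x + e^-x)/2 = (e^(2x) - e^(-2x))/2 = sinh(2x).
So the two sides agree for every real x for which both sides are defined.

Conclusion: Yes, this is an identity.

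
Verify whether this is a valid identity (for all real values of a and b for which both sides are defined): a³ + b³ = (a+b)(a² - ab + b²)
Claim: a³ + b³ = (a+b)(a² - ab + b²).
Reasoning: Expand the right side: (a+b)(a² - ab + b²) = a³ - a²b + ab² + a²b - ab² + b³ = a³ + b³ (the middle terms cancel in pairs).
So the two sides agree for all real values of a and b for which both sides are defined.

Conclusion: Yes, this is an identity.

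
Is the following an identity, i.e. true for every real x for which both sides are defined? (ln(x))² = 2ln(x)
No, this is NOT an identity.

Claim: (ln(x))² = 2ln(x).
Test a specific point where both sides are defined: x = 3/2.
LHS = (ln(x))² ≈ 0.1644
RHS = 2ln(x) ≈ 0.8109
Since 0.1644 ≠ 0.8109, the equation fails at this point, so it cannot hold for every real x for which both sides are defined.
2ln(x) equals ln(x²), which is not the same as (ln x)².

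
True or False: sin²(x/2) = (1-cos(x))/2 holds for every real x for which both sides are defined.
Claim: sin²(x/2) = (1-cos(x))/2.
Reasoning: Use cos(2θ) = 1 - 2sin²θ with θ = x/2: cos(x) = 1 - 2sin²(x/2). Solving for sin²(x/2) gives (1 - cos(x))/2.
So the two sides agree for every real x for which both sides are defined.

Conclusion: True.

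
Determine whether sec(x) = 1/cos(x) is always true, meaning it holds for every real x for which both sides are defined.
Yes, this is an identity.

Claim: sec(x) = 1/cos(x).
Reasoning: sec(x) is by definition the reciprocal of cos(x), wherever cos(x) ≠ 0.
So the two sides agree for every real x for which both sides are defined.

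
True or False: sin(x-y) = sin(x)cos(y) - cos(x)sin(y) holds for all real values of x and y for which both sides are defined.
Claim: sin(x-y) = sin(x)cos(y) - cos(x)sin(y).
Reasoning: Replace y by -y in sin(x+y) = sin(x)cos(y) + cos(x)sin(y) and use cos(-y) = cos(y), sin(-y) = -sin(y): sin(x-y) = sin(x)cos(y) - cos(x)sin(y).
So the two sides agree for all real values of x and y for which both sides are defined.

Conclusion: True.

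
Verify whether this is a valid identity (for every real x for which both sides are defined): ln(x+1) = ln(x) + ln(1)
No, this is NOT an identity.

Claim: ln(x+1) = ln(x) + ln(1).
Test a specific point where both sides are defined: x = 3.
LHS = ln(x+1) ≈ 1.3863
RHS = ln(x) + ln(1) ≈ 1.0986
Since 1.3863 ≠ 1.0986, the equation fails at this point, so it cannot hold for every real x for which both sides are defined.
ln(1) = 0, so the right side is just ln(x), which differs from ln(x+1).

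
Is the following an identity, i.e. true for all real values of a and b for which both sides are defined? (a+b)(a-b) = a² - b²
Claim: (a+b)(a-b) = a² - b².
Reasoning: Expand: (a+b)(a-b) = a² - ab + ba - b² = a² - b² (the cross terms cancel).
So the two sides agree for all real values of a and b for which both sides are defined.

Conclusion: Yes, this is an identity.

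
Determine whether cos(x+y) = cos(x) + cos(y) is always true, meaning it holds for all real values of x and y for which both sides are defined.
No, this is NOT an identity.

Claim: cos(x+y) = cos(x) + cos(y).
Test a specific point where both sides are defined: x = 2π/3, y = 2π/3.
LHS = cos(x+y) ≈ -0.5000
RHS = cos(x) + cos(y) ≈ -1.0000
Since -0.5000 ≠ -1.0000, the equation fails at this point, so it cannot hold for all real values of x and y for which both sides are defined.
The correct expansion is cos(x+y) = cos(x)cos(y) - sin(x)sin(y); cosine is not additive.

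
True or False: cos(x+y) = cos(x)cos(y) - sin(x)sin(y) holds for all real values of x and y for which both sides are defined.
True.

Claim: cos(x+y) = cos(x)cos(y) - sin(x)sin(y).
Reasoning: By Euler's formula e^(i(x+y)) = e^(ix)·e^(iy) = (cos x + i·sin x)(cos y + i·sin y). The real part of the left side is cos(x+y); the real part of the product is cos(x)cos(y) - sin(x)sin(y) (since i·i = -1).
So the two sides agree for all real values of x and y for which both sides are defined.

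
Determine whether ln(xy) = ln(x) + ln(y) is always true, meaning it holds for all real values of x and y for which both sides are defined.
Yes, this is an identity.

Claim: ln(xy) = ln(x) + ln(y).
Reasoning: Both sides are simultaneously defined only when x, y > 0. Write x = e^p, y = e^q (p = ln x, q = ln y). Then xy = e^p · e^q = e^(p+q), so ln(xy) = p + q = ln(x) + ln(y).
So the two sides agree for all real values of x and y for which both sides are defined.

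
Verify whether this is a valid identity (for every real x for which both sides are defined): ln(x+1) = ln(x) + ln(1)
Claim: ln(x+1) = ln(x) + ln(1).
Test a specific point where both sides are defined: x = 5.
LHS = ln(x+1) ≈ 1.7918
RHS = ln(x) + ln(1) ≈ 1.6094
Since 1.7918 ≠ 1.6094, the equation fails at this point, so it cannot hold for every real x for which both sides are defined.
ln(1) = 0, so the right side is just ln(x), which differs from ln(x+1).

Conclusion: No, this is NOT an identity.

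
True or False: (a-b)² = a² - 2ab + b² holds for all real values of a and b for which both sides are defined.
Claim: (a-b)² = a² - 2ab + b².
Reasoning: Expand: (a-b)² = (a-b)(a-b) = a·a - a·b - b·a + b·b = a² - 2ab + b².
So the two sides agree for all real values of a and b for which both sides are defined.

Conclusion: True.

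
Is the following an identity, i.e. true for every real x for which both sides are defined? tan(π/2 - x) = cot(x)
Claim: tan(π/2 - x) = cot(x).
Reasoning: tan(π/2 - x) = sin(π/2 - x)/cos(π/2 - x) = cos(x)/sin(x) = cot(x), using the cofunction identities sin(π/2 - x) = cos(x) and cos(π/2 - x) = sin(x).
So the two sides agree for every real x for which both sides are defined.

Conclusion: Yes, this is an identity.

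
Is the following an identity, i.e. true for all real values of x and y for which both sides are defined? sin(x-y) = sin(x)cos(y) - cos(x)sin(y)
Yes, this is an identity.

Claim: sin(x-y) = sin(x)cos(y) - cos(x)sin(y).
Reasoning: Replace y by -y in sin(x+y) = sin(x)cos(y) + cos(x)sin(y) and use cos(-y) = cos(y), sin(-y) = -sin(y): sin(x-y) = sin(x)cos(y) - cos(x)sin(y).
So the two sides agree for all real values of x and y for which both sides are defined.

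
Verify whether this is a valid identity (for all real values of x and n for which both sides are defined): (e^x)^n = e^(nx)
Claim: (e^x)^n = e^(nx).
Reasoning: e^x is a positive real number, and for a positive base B and real exponent n, B^n = e^(n·ln B). With B = e^x, ln B = x, so (e^x)^n = e^(n·x).
So the two sides agree for all real values of x and n for which both sides are defined.

Conclusion: Yes, this is an identity.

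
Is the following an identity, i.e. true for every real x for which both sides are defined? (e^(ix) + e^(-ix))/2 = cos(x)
Claim: (e^(ix) + e^(-ix))/2 = cos(x).
Reasoning: By Euler's formula e^(ix) = cos(x) + i·sin(x) and e^(-ix) = cos(x) - i·sin(x). Adding cancels the sine terms: e^(ix) + e^(-ix) = 2cos(x); divide by 2.
So the two sides agree for every real x for which both sides are defined.

Conclusion: Yes, this is an identity.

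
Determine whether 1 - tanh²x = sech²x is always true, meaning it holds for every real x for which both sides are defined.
Yes, this is an identity.

Claim: 1 - tanh²x = sech²x.
Reasoning: Divide cosh²x - sinh²x = 1 through by cosh²x (never zero): 1 - tanh²x = 1/cosh²x = sech²x.
So the two sides agree for every real x for which both sides are defined.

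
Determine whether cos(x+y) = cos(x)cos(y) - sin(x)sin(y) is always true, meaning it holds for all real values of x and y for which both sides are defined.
Claim: cos(x+y) = cos(x)cos(y) - sin(x)sin(y).
Reasoning: By Euler's formula e^(i(x+y)) = e^(ix)·e^(iy) = (cos x + i·sin x)(cos y + i·sin y). The real part of the left side is cos(x+y); the real part of the product is cos(x)cos(y) - sin(x)sin(y) (since i·i = -1).
So the two sides agree for all real values of x and y for which both sides are defined.

Conclusion: Yes, this is an identity.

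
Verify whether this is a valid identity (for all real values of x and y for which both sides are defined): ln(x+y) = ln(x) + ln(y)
Claim: ln(x+y) = ln(x) + ln(y).
Test a specific point where both sides are defined: x = 4, y = 3/2.
LHS = ln(x+y) ≈ 1.7047
RHS = ln(x) + ln(y) ≈ 1.7918
Since 1.7047 ≠ 1.7918, the equation fails at this point, so it cannot hold for all real values of x and y for which both sides are defined.
ln(x) + ln(y) = ln(xy), not ln(x+y).

Conclusion: No, this is NOT an identity.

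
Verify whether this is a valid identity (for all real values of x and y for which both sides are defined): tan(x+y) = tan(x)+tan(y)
No, this is NOT an identity.

Claim: tan(x+y) = tan(x)+tan(y).
Test a specific point where both sides are defined: x = -π/3, y = π/4.
LHS = tan(x+y) ≈ -0.2679
RHS = tan(x)+tan(y) ≈ -0.7321
Since -0.2679 ≠ -0.7321, the equation fails at this point, so it cannot hold for all real values of x and y for which both sides are defined.
The correct formula is tan(x+y) = (tan(x) + tan(y))/(1 - tan(x)tan(y)).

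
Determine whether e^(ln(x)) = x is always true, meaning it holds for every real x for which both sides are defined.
Claim: e^(ln(x)) = x.
Reasoning: For x > 0, ln(x) is by definition the exponent p such that e^p = x. Raising e to that exponent therefore returns x: e^(ln x) = x.
So the two sides agree for every real x for which both sides are defined.

Conclusion: Yes, this is an identity.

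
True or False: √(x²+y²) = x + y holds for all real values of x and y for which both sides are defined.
False.

Claim: √(x²+y²) = x + y.
Test a specific point where both sides are defined: x = -2, y = -1.
LHS = √(x²+y²) ≈ 2.2361
RHS = x + y ≈ -3.0000
Since 2.2361 ≠ -3.0000, the equation fails at this point, so it cannot hold for all real values of x and y for which both sides are defined.
(x+y)² = x² + 2xy + y², not x² + y², so the square root does not split this way.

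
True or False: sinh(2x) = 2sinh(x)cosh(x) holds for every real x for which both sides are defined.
True.

Claim: sinh(2x) = 2sinh(x)cosh(x).
Reasoning: 2sinh(x)cosh(x) = 2 · (e^x - e^-x)/2 · (e^x + e^-x)/2 = (e^(2x) - e^(-2x))/2 = sinh(2x).
So the two sides agree for every real x for which both sides are defined.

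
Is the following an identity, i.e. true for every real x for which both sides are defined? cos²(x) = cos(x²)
Claim: cos²(x) = cos(x²).
Test a specific point where both sides are defined: x = -π/4.
LHS = cos²(x) ≈ 0.5000
RHS = cos(x²) ≈ 0.8157
Since 0.5000 ≠ 0.8157, the equation fails at this point, so it cannot hold for every real x for which both sides are defined.
cos²(x) means (cos x)², squaring the output; cos(x²) squares the input. These are different functions.

Conclusion: No, this is NOT an identity.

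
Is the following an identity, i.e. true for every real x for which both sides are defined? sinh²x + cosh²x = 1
Claim: sinh²x + cosh²x = 1.
Test a specific point where both sides are defined: x = 3.
LHS = sinh²x + cosh²x ≈ 201.7156
RHS = 1 ≈ 1.0000
Since 201.7156 ≠ 1.0000, the equation fails at this point, so it cannot hold for every real x for which both sides are defined.
The correct hyperbolic identity is cosh²x - sinh²x = 1 (a difference); the sum sinh²x + cosh²x equals cosh(2x).

Conclusion: No, this is NOT an identity.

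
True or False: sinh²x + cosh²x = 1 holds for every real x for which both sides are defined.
False.

Claim: sinh²x + cosh²x = 1.
Test a specific point where both sides are defined: x = -2.
LHS = sinh²x + cosh²x ≈ 27.3082
RHS = 1 ≈ 1.0000
Since 27.3082 ≠ 1.0000, the equation fails at this point, so it cannot hold for every real x for which both sides are defined.
The correct hyperbolic identity is cosh²x - sinh²x = 1 (a difference); the sum sinh²x + cosh²x equals cosh(2x).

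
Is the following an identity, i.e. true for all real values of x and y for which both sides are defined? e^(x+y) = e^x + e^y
No, this is NOT an identity.

Claim: e^(x+y) = e^x + e^y.
Test a specific point where both sides are defined: x = 3/2, y = -3.
LHS = e^(x+y) ≈ 0.2231
RHS = e^x + e^y ≈ 4.5315
Since 0.2231 ≠ 4.5315, the equation fails at this point, so it cannot hold for all real values of x and y for which both sides are defined.
The correct rule is e^(x+y) = e^x · e^y (a product, not a sum).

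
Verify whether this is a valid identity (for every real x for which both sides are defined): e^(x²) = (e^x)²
Claim: e^(x²) = (e^x)².
Test a specific point where both sides are defined: x = 1/2.
LHS = e^(x²) ≈ 1.2840
RHS = (e^x)² ≈ 2.7183
Since 1.2840 ≠ 2.7183, the equation fails at this point, so it cannot hold for every real x for which both sides are defined.
(e^x)² = e^(2x), and 2x ≠ x² in general.

Conclusion: No, this is NOT an identity.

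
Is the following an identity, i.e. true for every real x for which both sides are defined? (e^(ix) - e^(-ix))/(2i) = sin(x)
Yes, this is an identity.

Claim: (e^(ix) - e^(-ix))/(2i) = sin(x).
Reasoning: By Euler's formula e^(ix) = cos(x) + i·sin(x) and e^(-ix) = cos(x) - i·sin(x). Subtracting cancels the cosine terms: e^(ix) - e^(-ix) = 2i·sin(x); divide by 2i.
So the two sides agree for every real x for which both sides are defined.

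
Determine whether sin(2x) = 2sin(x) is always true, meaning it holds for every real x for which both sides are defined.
Claim: sin(2x) = 2sin(x).
Test a specific point where both sides are defined: x = π/6.
LHS = sin(2x) ≈ 0.8660
RHS = 2sin(x) ≈ 1.0000
Since 0.8660 ≠ 1.0000, the equation fails at this point, so it cannot hold for every real x for which both sides are defined.
The correct double-angle formula is sin(2x) = 2sin(x)cos(x).

Conclusion: No, this is NOT an identity.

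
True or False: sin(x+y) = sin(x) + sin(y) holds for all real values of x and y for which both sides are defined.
False.

Claim: sin(x+y) = sin(x) + sin(y).
Test a specific point where both sides are defined: x = π/3, y = -π/6.
LHS = sin(x+y) ≈ 0.5000
RHS = sin(x) + sin(y) ≈ 0.3660
Since 0.5000 ≠ 0.3660, the equation fails at this point, so it cannot hold for all real values of x and y for which both sides are defined.
The correct expansion is sin(x+y) = sin(x)cos(y) + cos(x)sin(y); sine is not additive.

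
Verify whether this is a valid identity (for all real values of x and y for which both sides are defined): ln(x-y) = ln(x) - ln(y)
Claim: ln(x-y) = ln(x) - ln(y).
Test a specific point where both sides are defined: x = 2, y = 3/2.
LHS = ln(x-y) ≈ -0.6931
RHS = ln(x) - ln(y) ≈ 0.2877
Since -0.6931 ≠ 0.2877, the equation fails at this point, so it cannot hold for all real values of x and y for which both sides are defined.
ln(x) - ln(y) = ln(x/y), not ln(x-y).

Conclusion: No, this is NOT an identity.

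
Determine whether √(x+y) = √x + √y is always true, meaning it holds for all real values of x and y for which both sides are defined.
No, this is NOT an identity.

Claim: √(x+y) = √x + √y.
Test a specific point where both sides are defined: x = 3/2, y = 2.
LHS = √(x+y) ≈ 1.8708
RHS = √x + √y ≈ 2.6390
Since 1.8708 ≠ 2.6390, the equation fails at this point, so it cannot hold for all real values of x and y for which both sides are defined.
Squaring the right side gives x + 2√(xy) + y, not x + y.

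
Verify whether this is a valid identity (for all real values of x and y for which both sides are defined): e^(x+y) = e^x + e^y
No, this is NOT an identity.

Claim: e^(x+y) = e^x + e^y.
Test a specific point where both sides are defined: x = -3, y = 1.
LHS = e^(x+y) ≈ 0.1353
RHS = e^x + e^y ≈ 2.7681
Since 0.1353 ≠ 2.7681, the equation fails at this point, so it cannot hold for all real values of x and y for which both sides are defined.
The correct rule is e^(x+y) = e^x · e^y (a product, not a sum).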